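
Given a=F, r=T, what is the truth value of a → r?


Implication is false only when antecedent is true and consequent is false.
Substitute: a=F, r=T.
F → T evaluates to T.

T


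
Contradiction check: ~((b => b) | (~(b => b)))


Truth table over {b}:
b | φ
-----
False | False
True | False
Every row is false.

Yes, it is a contradiction.


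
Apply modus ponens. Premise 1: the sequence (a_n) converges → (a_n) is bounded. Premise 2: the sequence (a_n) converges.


Modus ponens: from (P → Q) and P, infer Q.
P = 'the sequence (a_n) converges' is asserted, and P → Q holds, so Q follows.

(a_n) is bounded.


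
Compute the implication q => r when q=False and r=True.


Implication is false only when antecedent is true and consequent is false.
Substitute: q=False, r=True.
False => True evaluates to True.

True


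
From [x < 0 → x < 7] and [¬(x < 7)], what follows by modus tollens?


Modus tollens: from (P → Q) and ¬Q, infer ¬P.
Q = 'x < 7' is denied; since P → Q, P must also fail.

Not (x < 0).


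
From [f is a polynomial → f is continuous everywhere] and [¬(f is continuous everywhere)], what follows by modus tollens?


Modus tollens: from (P → Q) and ¬Q, infer ¬P.
Q = 'f is continuous everywhere' is denied; since P → Q, P must also fail.

Not (f is a polynomial).


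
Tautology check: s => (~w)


Build the truth table over {s, w}:
s | w | φ
---------
False | False | True
True | False | True
False | True | True
True | True | False
Counterexample at row 4: with s=True, w=True, the formula is False.

No, it is not a tautology.


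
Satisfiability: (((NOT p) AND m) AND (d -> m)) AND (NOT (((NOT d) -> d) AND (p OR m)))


Search for a satisfying assignment over {d, m, p}.
Try d=F, m=T, p=F: the formula evaluates to T.
A satisfying assignment exists.

Satisfiable.


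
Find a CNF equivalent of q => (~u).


Step 1: Rewrite q → (¬u) as ¬q ∨ (¬u).

(~q) | (~u)


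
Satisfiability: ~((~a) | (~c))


Search for a satisfying assignment over {a, c}.
Try a=True, c=True: the formula evaluates to True.
A satisfying assignment exists.

Satisfiable.


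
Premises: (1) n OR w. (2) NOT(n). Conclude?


Disjunctive syllogism: from (P ∨ Q) and ¬P, infer Q.
One disjunct, 'n', is ruled out; the other must hold.

w


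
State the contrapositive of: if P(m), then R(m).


The contrapositive of (P → Q) is (¬Q → ¬P); it is logically equivalent to the original.
Here P = 'P(m)' and Q = 'R(m)'.

If not (R(m)), then not (P(m)).


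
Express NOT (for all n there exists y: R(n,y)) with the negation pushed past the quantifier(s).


Negation flips each quantifier (∀↔∃) and negates the inner predicate.
¬(for all n there exists y: φ) = there exists n for all y: ¬φ.

there exists n for all y: NOT(R(n,y))


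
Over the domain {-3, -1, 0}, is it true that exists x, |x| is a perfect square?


Evaluate the predicate on each element: -3:False, -1:True, 0:True.
Witness x = -1 satisfies the predicate.

True


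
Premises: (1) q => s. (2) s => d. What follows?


Hypothetical syllogism: from (P → Q) and (Q → R), infer (P → R).
Chain the two implications through the shared middle term 's'.

q => d


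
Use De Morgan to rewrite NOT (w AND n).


De Morgan: the negation of a conjunction is the disjunction of the negations.
Distribute NOT across AND, flipping it to OR, and negate each literal.

(NOT w) OR (NOT n)


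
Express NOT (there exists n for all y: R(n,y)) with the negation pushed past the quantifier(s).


Negation flips each quantifier (∀↔∃) and negates the inner predicate.
¬(there exists n for all y: φ) = for all n there exists y: ¬φ.

for all n there exists y: NOT(R(n,y))


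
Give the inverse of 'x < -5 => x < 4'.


The inverse of (P → Q) is (¬P → ¬Q). It is equivalent to the converse, not to the original.
Here P = 'x < -5' and Q = 'x < 4'.

If not (x < -5), then not (x < 4).


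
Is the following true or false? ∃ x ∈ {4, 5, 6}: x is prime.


Evaluate the predicate on each element: 4:F, 5:T, 6:F.
Witness x = 5 satisfies the predicate.

T


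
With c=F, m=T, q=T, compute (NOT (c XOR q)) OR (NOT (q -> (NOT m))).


Substitute c=F, m=T, q=T:
c XOR q = F XOR T = T
NOT (c XOR q) = F
NOT m = F
q -> (NOT m) = T -> F = F
NOT (q -> (NOT m)) = T
(NOT (c XOR q)) OR (NOT (q -> (NOT m))) = F OR T = T

T


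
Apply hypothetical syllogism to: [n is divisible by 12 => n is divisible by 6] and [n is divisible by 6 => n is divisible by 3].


Hypothetical syllogism: from (P → Q) and (Q → R), infer (P → R).
Chain the two implications through the shared middle term 'n is divisible by 6'.

n is divisible by 12 => n is divisible by 3


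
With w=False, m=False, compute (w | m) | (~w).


Substitute w=False, m=False:
w | m = False | False = False
~w = True
(w | m) | (~w) = False | True = True

True


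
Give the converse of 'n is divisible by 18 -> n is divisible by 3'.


The converse of (P → Q) is (Q → P). It is not in general equivalent to the original.
Here P = 'n is divisible by 18' and Q = 'n is divisible by 3'.

If n is divisible by 3, then n is divisible by 18.


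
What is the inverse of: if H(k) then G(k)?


The inverse of (P → Q) is (¬P → ¬Q). It is equivalent to the converse, not to the original.
Here P = 'H(k)' and Q = 'G(k)'.

If not (H(k)), then not (G(k)).


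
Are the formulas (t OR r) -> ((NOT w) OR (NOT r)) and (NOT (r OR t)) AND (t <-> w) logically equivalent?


Compare truth tables:
r | t | w | φ | ψ
-----------------
F | F | F | T | T
T | F | F | T | F
F | T | F | T | F
T | T | F | T | F
F | F | T | T | F
T | F | T | F | F
F | T | T | T | F
T | T | T | F | F
They differ at row 2 (r=T, t=F, w=F): φ=T but ψ=F.

No, they are not logically equivalent.


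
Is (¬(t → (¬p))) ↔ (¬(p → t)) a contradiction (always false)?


Truth table over {p, t}:
p | t | φ
---------
F | F | T
T | F | F
F | T | T
T | T | F
Satisfying assignment at row 1: p=F, t=F gives T.

No, it is not a contradiction.


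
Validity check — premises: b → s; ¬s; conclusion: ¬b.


This matches the form of modus tollens: the conclusion follows in every model of the premises.

Valid.


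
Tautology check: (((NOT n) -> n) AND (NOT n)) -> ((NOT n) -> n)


Build the truth table over {n}:
n | φ
-----
F | T
T | T
Every row evaluates to true.

Yes, it is a tautology.


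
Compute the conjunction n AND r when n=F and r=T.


Conjunction is true only when both operands are true.
Substitute: n=F, r=T.
F AND T evaluates to F.

F


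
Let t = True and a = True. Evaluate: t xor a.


Exclusive or is true when exactly one operand is true.
Substitute: t=True, a=True.
True xor True evaluates to False.

False


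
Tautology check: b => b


Build the truth table over {b}:
b | φ
-----
False | True
True | True
Every row evaluates to true.

Yes, it is a tautology.


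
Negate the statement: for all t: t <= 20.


¬(for all x: φ) = there exists x: ¬φ, and ¬(there exists x: φ) = for all x: ¬φ.
Apply to the universal statement.

there exists t: NOT(t <= 20)


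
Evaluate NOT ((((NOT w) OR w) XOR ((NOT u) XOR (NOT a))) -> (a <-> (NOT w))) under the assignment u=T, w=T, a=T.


Substitute u=T, w=T, a=T:
NOT w = F
(NOT w) OR w = F OR T = T
NOT u = F
NOT a = F
(NOT u) XOR (NOT a) = F XOR F = F
((NOT w) OR w) XOR ((NOT u) XOR (NOT a)) = T XOR F = T
NOT w = F
a <-> (NOT w) = T <-> F = F
(((NOT w) OR w) XOR ((NOT u) XOR (NOT a))) -> (a <-> (NOT w)) = T -> F = F
NOT ((((NOT w) OR w) XOR ((NOT u) XOR (NOT a))) -> (a <-> (NOT w))) = T

T


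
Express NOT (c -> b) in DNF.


Step 1: Rewrite implication then negate: ¬(¬c ∨ b) = c ∧ ¬b.

c AND (NOT b)


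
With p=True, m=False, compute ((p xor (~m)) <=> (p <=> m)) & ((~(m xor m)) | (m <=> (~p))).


Substitute p=True, m=False:
~m = True
p xor (~m) = True xor True = False
p <=> m = True <=> False = False
(p xor (~m)) <=> (p <=> m) = False <=> False = True
m xor m = False xor False = False
~(m xor m) = True
~p = False
m <=> (~p) = False <=> False = True
(~(m xor m)) | (m <=> (~p)) = True | True = True
((p xor (~m)) <=> (p <=> m)) & ((~(m xor m)) | (m <=> (~p))) = True & True = True

True


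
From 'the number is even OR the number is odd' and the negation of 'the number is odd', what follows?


Disjunctive syllogism: from (P ∨ Q) and ¬P, infer Q.
One disjunct, 'the number is odd', is ruled out; the other must hold.

the number is even


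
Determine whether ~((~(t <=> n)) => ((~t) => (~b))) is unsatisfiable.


Truth table over {b, n, t}:
b | n | t | φ
-------------
False | False | False | False
True | False | False | False
False | True | False | False
True | True | False | True
False | False | True | False
True | False | True | False
False | True | True | False
True | True | True | False
Satisfying assignment at row 4: b=True, n=True, t=False gives True.

No, it is not a contradiction.


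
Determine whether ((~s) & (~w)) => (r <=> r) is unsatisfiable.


Truth table over {r, s, w}:
r | s | w | φ
-------------
False | False | False | True
True | False | False | True
False | True | False | True
True | True | False | True
False | False | True | True
True | False | True | True
False | True | True | True
True | True | True | True
Satisfying assignment at row 1: r=False, s=False, w=False gives True.

No, it is not a contradiction.


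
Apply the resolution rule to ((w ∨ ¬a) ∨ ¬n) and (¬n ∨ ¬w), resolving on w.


The clauses contain complementary literals w and ¬w.
Resolution eliminates this pair and disjoins the remaining literals (merging duplicates).

(¬n ∨ ¬a)


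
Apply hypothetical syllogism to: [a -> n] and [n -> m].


Hypothetical syllogism: from (P → Q) and (Q → R), infer (P → R).
Chain the two implications through the shared middle term 'n'.

a -> m


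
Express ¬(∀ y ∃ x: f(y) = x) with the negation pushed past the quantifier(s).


Negation flips each quantifier (∀↔∃) and negates the inner predicate.
¬(∀ y ∃ x: φ) = ∃ y ∀ x: ¬φ.

∃ y ∀ x: ¬(f(y) = x)


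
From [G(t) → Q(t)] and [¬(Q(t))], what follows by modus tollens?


Modus tollens: from (P → Q) and ¬Q, infer ¬P.
Q = 'Q(t)' is denied; since P → Q, P must also fail.

Not (G(t)).


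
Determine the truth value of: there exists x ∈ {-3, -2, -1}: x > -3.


Evaluate the predicate on each element: -3:F, -2:T, -1:T.
Witness x = -2 satisfies the predicate.

T


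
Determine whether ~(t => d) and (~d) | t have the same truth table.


Compare truth tables:
d | t | φ | ψ
-------------
False | False | False | True
True | False | False | False
False | True | True | True
True | True | False | True
They differ at row 1 (d=False, t=False): φ=False but ψ=True.

No, they are not logically equivalent.


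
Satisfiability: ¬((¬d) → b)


Search for a satisfying assignment over {b, d}.
Try b=F, d=F: the formula evaluates to T.
A satisfying assignment exists.

Satisfiable.


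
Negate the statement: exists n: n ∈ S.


¬(forall x: φ) = exists x: ¬φ, and ¬(exists x: φ) = forall x: ¬φ.
Apply to the existential statement.

forall n: ~(n ∈ S)


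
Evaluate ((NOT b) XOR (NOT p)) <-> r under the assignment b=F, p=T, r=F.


Substitute b=F, p=T, r=F:
NOT b = T
NOT p = F
(NOT b) XOR (NOT p) = T XOR F = T
((NOT b) XOR (NOT p)) <-> r = T <-> F = F

F


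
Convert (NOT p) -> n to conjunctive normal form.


Step 1: Rewrite (¬p) → n as ¬(¬p) ∨ n.
Step 2: Eliminate any double negations (¬¬X = X).

p OR n


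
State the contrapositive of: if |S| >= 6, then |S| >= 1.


The contrapositive of (P → Q) is (¬Q → ¬P); it is logically equivalent to the original.
Here P = '|S| >= 6' and Q = '|S| >= 1'.

If not (|S| >= 1), then not (|S| >= 6).


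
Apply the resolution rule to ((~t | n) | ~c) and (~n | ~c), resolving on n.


The clauses contain complementary literals n and ~n.
Resolution eliminates this pair and disjoins the remaining literals (merging duplicates).

(~t | ~c)


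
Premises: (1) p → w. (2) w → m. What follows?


Hypothetical syllogism: from (P → Q) and (Q → R), infer (P → R).
Chain the two implications through the shared middle term 'w'.

p → m


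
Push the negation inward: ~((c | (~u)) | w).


De Morgan: the negation of a disjunction is the conjunction of the negations.
Distribute ~ across |, flipping it to &, and negate each literal.

((~c) & u) & (~w)


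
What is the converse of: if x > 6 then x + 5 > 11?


The converse of (P → Q) is (Q → P). It is not in general equivalent to the original.
Here P = 'x > 6' and Q = 'x + 5 > 11'.

If x + 5 > 11, then x > 6.


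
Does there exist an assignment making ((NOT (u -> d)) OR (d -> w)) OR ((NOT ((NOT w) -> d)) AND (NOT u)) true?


Search for a satisfying assignment over {d, u, w}.
Try d=F, u=F, w=F: the formula evaluates to T.
A satisfying assignment exists.

Satisfiable.


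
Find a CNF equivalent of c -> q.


Step 1: Rewrite c → q as ¬c ∨ q.

(NOT c) OR q


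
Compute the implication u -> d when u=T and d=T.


Implication is false only when antecedent is true and consequent is false.
Substitute: u=T, d=T.
T -> T evaluates to T.

T


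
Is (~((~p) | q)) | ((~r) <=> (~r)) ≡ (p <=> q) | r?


Compare truth tables:
p | q | r | φ | ψ
-----------------
False | False | False | True | True
True | False | False | True | False
False | True | False | True | False
True | True | False | True | True
False | False | True | True | True
True | False | True | True | True
False | True | True | True | True
True | True | True | True | True
They differ at row 2 (p=True, q=False, r=False): φ=True but ψ=False.

No, they are not logically equivalent.


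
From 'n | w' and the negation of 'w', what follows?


Disjunctive syllogism: from (P ∨ Q) and ¬P, infer Q.
One disjunct, 'w', is ruled out; the other must hold.

n


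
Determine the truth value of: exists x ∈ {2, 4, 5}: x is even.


Evaluate the predicate on each element: 2:True, 4:True, 5:False.
Witness x = 2 satisfies the predicate.

True


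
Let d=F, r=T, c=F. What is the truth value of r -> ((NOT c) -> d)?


Substitute d=F, r=T, c=F:
NOT c = T
(NOT c) -> d = T -> F = F
r -> ((NOT c) -> d) = T -> F = F

F


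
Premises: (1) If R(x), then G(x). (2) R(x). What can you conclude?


Modus ponens: from (P → Q) and P, infer Q.
P = 'R(x)' is asserted, and P → Q holds, so Q follows.

G(x).


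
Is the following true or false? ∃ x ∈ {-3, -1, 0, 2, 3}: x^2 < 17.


Evaluate the predicate on each element: -3:T, -1:T, 0:T, 2:T, 3:T.
Witness x = -3 satisfies the predicate.

T


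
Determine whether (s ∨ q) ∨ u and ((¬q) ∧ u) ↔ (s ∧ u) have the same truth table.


Compare truth tables:
q | s | u | φ | ψ
-----------------
F | F | F | F | T
T | F | F | T | T
F | T | F | T | T
T | T | F | T | T
F | F | T | T | F
T | F | T | T | T
F | T | T | T | T
T | T | T | T | F
They differ at row 1 (q=F, s=F, u=F): φ=F but ψ=T.

No, they are not logically equivalent.


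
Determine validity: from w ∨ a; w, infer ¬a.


This is affirming a disjunct (fallacy). There exist truth assignments where the premises are all true but the conclusion is false.

Invalid.


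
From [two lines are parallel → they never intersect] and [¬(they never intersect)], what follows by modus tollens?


Modus tollens: from (P → Q) and ¬Q, infer ¬P.
Q = 'they never intersect' is denied; since P → Q, P must also fail.

Not (two lines are parallel).


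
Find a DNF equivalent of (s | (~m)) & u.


Step 1: Distribute ∧ over ∨: (s ∨ (¬m)) ∧ u = (s ∧ u) ∨ ((¬m) ∧ u).

(s & u) | ((~m) & u)


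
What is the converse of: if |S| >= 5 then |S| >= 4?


The converse of (P → Q) is (Q → P). It is not in general equivalent to the original.
Here P = '|S| >= 5' and Q = '|S| >= 4'.

If |S| >= 4, then |S| >= 5.


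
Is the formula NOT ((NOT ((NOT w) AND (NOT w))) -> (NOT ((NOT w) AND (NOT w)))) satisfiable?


Check all 2 assignments over {w}:
w | φ
-----
F | F
T | F
No assignment makes the formula true.

Unsatisfiable.


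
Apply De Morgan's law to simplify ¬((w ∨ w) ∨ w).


De Morgan: the negation of a disjunction is the conjunction of the negations.
Distribute ¬ across ∨, flipping it to ∧, and negate each literal.

((¬w) ∧ (¬w)) ∧ (¬w)


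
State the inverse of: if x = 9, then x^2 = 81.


The inverse of (P → Q) is (¬P → ¬Q). It is equivalent to the converse, not to the original.
Here P = 'x = 9' and Q = 'x^2 = 81'.

If not (x = 9), then not (x^2 = 81).


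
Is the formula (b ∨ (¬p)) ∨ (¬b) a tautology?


Build the truth table over {b, p}:
b | p | φ
---------
F | F | T
T | F | T
F | T | T
T | T | T
Every row evaluates to true.

Yes, it is a tautology.


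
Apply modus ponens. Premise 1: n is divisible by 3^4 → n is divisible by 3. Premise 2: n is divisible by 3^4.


Modus ponens: from (P → Q) and P, infer Q.
P = 'n is divisible by 3^4' is asserted, and P → Q holds, so Q follows.

n is divisible by 3.


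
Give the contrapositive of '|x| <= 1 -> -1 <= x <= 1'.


The contrapositive of (P → Q) is (¬Q → ¬P); it is logically equivalent to the original.
Here P = '|x| <= 1' and Q = '-1 <= x <= 1'.

If not (-1 <= x <= 1), then not (|x| <= 1).


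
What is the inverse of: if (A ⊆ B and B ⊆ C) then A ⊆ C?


The inverse of (P → Q) is (¬P → ¬Q). It is equivalent to the converse, not to the original.
Here P = '(A ⊆ B and B ⊆ C)' and Q = 'A ⊆ C'.

If not ((A ⊆ B and B ⊆ C)), then not (A ⊆ C).


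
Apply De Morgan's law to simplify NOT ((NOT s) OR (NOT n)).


De Morgan: the negation of a disjunction is the conjunction of the negations.
Distribute NOT across OR, flipping it to AND, and negate each literal.

s AND n


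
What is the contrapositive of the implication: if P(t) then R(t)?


The contrapositive of (P → Q) is (¬Q → ¬P); it is logically equivalent to the original.
Here P = 'P(t)' and Q = 'R(t)'.

If not (R(t)), then not (P(t)).


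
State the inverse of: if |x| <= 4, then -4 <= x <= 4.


The inverse of (P → Q) is (¬P → ¬Q). It is equivalent to the converse, not to the original.
Here P = '|x| <= 4' and Q = '-4 <= x <= 4'.

If not (|x| <= 4), then not (-4 <= x <= 4).


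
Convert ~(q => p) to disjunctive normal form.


Step 1: Rewrite implication then negate: ¬(¬q ∨ p) = q ∧ ¬p.

q & (~p)


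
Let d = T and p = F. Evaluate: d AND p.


Conjunction is true only when both operands are true.
Substitute: d=T, p=F.
T AND F evaluates to F.

F


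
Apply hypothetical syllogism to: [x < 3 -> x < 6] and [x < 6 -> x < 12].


Hypothetical syllogism: from (P → Q) and (Q → R), infer (P → R).
Chain the two implications through the shared middle term 'x < 6'.

x < 3 -> x < 12


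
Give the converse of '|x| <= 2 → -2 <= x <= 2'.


The converse of (P → Q) is (Q → P). It is not in general equivalent to the original.
Here P = '|x| <= 2' and Q = '-2 <= x <= 2'.

If -2 <= x <= 2, then |x| <= 2.


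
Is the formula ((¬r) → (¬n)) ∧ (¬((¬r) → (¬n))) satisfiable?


Check all 4 assignments over {n, r}:
n | r | φ
---------
F | F | F
T | F | F
F | T | F
T | T | F
No assignment makes the formula true.

Unsatisfiable.


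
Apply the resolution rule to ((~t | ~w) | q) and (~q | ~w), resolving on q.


The clauses contain complementary literals q and ~q.
Resolution eliminates this pair and disjoins the remaining literals (merging duplicates).

(~w | ~t)


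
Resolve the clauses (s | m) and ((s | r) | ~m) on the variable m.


The clauses contain complementary literals m and ~m.
Resolution eliminates this pair and disjoins the remaining literals (merging duplicates).

(s | r)


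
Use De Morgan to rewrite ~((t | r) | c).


De Morgan: the negation of a disjunction is the conjunction of the negations.
Distribute ~ across |, flipping it to &, and negate each literal.

((~t) & (~r)) & (~c)


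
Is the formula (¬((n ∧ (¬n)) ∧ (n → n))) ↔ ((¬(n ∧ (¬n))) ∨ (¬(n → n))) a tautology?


Build the truth table over {n}:
n | φ
-----
F | T
T | T
Every row evaluates to true.

Yes, it is a tautology.


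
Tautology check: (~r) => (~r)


Build the truth table over {r}:
r | φ
-----
False | True
True | True
Every row evaluates to true.

Yes, it is a tautology.


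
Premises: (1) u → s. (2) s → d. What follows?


Hypothetical syllogism: from (P → Q) and (Q → R), infer (P → R).
Chain the two implications through the shared middle term 's'.

u → d


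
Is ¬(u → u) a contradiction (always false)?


Truth table over {u}:
u | φ
-----
F | F
T | F
Every row is false.

Yes, it is a contradiction.


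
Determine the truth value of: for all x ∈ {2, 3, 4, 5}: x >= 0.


Evaluate the predicate on each element: 2:T, 3:T, 4:T, 5:T.
Every element satisfies the predicate.

T


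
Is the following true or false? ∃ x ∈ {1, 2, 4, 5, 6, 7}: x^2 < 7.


Evaluate the predicate on each element: 1:T, 2:T, 4:F, 5:F, 6:F, 7:F.
Witness x = 1 satisfies the predicate.

T


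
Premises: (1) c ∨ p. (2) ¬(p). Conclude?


Disjunctive syllogism: from (P ∨ Q) and ¬P, infer Q.
One disjunct, 'p', is ruled out; the other must hold.

c


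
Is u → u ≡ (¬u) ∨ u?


Compare truth tables:
u | φ | ψ
---------
F | T | T
T | T | T
The columns φ and ψ agree on every row.

Yes, they are logically equivalent.


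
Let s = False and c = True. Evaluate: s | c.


Disjunction is false only when both operands are false.
Substitute: s=False, c=True.
False | True evaluates to True.

True


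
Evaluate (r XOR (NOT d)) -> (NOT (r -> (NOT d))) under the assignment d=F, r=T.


Substitute d=F, r=T:
NOT d = T
r XOR (NOT d) = T XOR T = F
NOT d = T
r -> (NOT d) = T -> T = T
NOT (r -> (NOT d)) = F
(r XOR (NOT d)) -> (NOT (r -> (NOT d))) = F -> F = T

T


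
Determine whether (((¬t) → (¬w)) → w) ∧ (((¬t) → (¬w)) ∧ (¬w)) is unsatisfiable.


Truth table over {t, w}:
t | w | φ
---------
F | F | F
T | F | F
F | T | F
T | T | F
Every row is false.

Yes, it is a contradiction.


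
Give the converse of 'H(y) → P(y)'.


The converse of (P → Q) is (Q → P). It is not in general equivalent to the original.
Here P = 'H(y)' and Q = 'P(y)'.

If P(y), then H(y).


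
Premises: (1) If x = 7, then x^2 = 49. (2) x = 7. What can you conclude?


Modus ponens: from (P → Q) and P, infer Q.
P = 'x = 7' is asserted, and P → Q holds, so Q follows.

x^2 = 49.


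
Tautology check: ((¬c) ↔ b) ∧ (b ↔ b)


Build the truth table over {b, c}:
b | c | φ
---------
F | F | F
T | F | T
F | T | T
T | T | F
Counterexample at row 1: with b=F, c=F, the formula is F.

No, it is not a tautology.


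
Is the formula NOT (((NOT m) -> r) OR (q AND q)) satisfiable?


Search for a satisfying assignment over {m, q, r}.
Try m=F, q=F, r=F: the formula evaluates to T.
A satisfying assignment exists.

Satisfiable.


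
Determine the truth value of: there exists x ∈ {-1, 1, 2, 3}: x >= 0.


Evaluate the predicate on each element: -1:F, 1:T, 2:T, 3:T.
Witness x = 1 satisfies the predicate.

T


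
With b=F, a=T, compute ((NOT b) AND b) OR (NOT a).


Substitute b=F, a=T:
NOT b = T
(NOT b) AND b = T AND F = F
NOT a = F
((NOT b) AND b) OR (NOT a) = F OR F = F

F


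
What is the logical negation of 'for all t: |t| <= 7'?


¬(for all x: φ) = there exists x: ¬φ, and ¬(there exists x: φ) = for all x: ¬φ.
Apply to the universal statement.

there exists t: NOT(|t| <= 7)


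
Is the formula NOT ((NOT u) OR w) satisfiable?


Search for a satisfying assignment over {u, w}.
Try u=T, w=F: the formula evaluates to T.
A satisfying assignment exists.

Satisfiable.


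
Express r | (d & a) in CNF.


Step 1: Distribute ∨ over ∧: r ∨ (d ∧ a) = (r ∨ d) ∧ (r ∨ a).

(r | d) & (r | a)


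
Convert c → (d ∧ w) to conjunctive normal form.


Step 1: Rewrite c → (d ∧ w) as ¬c ∨ (d ∧ w).
Step 2: Distribute ∨ over ∧.

((¬c) ∨ d) ∧ ((¬c) ∨ w)


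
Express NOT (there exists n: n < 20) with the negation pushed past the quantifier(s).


¬(for all x: φ) = there exists x: ¬φ, and ¬(there exists x: φ) = for all x: ¬φ.
Apply to the existential statement.

for all n: NOT(n < 20)


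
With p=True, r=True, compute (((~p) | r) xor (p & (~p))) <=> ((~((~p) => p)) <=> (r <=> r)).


Substitute p=True, r=True:
… (earlier sub-steps elided)
(~p) | r = False | True = True
~p = False
p & (~p) = True & False = False
((~p) | r) xor (p & (~p)) = True xor False = True
~p = False
(~p) => p = False => True = True
~((~p) => p) = False
r <=> r = True <=> True = True
(~((~p) => p)) <=> (r <=> r) = False <=> True = False
(((~p) | r) xor (p & (~p))) <=> ((~((~p) => p)) <=> (r <=> r)) = True <=> False = False

False


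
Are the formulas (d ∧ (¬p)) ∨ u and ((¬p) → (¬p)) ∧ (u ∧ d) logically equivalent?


Compare truth tables:
d | p | u | φ | ψ
-----------------
F | F | F | F | F
T | F | F | T | F
F | T | F | F | F
T | T | F | F | F
F | F | T | T | F
T | F | T | T | T
F | T | T | T | F
T | T | T | T | T
They differ at row 2 (d=T, p=F, u=F): φ=T but ψ=F.

No, they are not logically equivalent.


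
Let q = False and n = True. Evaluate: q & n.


Conjunction is true only when both operands are true.
Substitute: q=False, n=True.
False & True evaluates to False.

False


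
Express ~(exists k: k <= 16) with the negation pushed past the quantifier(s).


¬(forall x: φ) = exists x: ¬φ, and ¬(exists x: φ) = forall x: ¬φ.
Apply to the existential statement.

forall k: ~(k <= 16)


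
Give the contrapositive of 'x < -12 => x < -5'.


The contrapositive of (P → Q) is (¬Q → ¬P); it is logically equivalent to the original.
Here P = 'x < -12' and Q = 'x < -5'.

If not (x < -5), then not (x < -12).


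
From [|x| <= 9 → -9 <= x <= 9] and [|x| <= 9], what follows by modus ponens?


Modus ponens: from (P → Q) and P, infer Q.
P = '|x| <= 9' is asserted, and P → Q holds, so Q follows.

-9 <= x <= 9.


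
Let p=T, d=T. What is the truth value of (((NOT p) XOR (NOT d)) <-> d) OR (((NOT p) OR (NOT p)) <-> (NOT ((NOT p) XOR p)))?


Substitute p=T, d=T:
… (earlier sub-steps elided)
(NOT p) XOR (NOT d) = F XOR F = F
((NOT p) XOR (NOT d)) <-> d = F <-> T = F
NOT p = F
NOT p = F
(NOT p) OR (NOT p) = F OR F = F
NOT p = F
(NOT p) XOR p = F XOR T = T
NOT ((NOT p) XOR p) = F
((NOT p) OR (NOT p)) <-> (NOT ((NOT p) XOR p)) = F <-> F = T
(((NOT p) XOR (NOT d)) <-> d) OR (((NOT p) OR (NOT p)) <-> (NOT ((NOT p) XOR p))) = F OR T = T

T


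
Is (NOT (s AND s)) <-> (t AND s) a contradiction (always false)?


Truth table over {s, t}:
s | t | φ
---------
F | F | F
T | F | T
F | T | F
T | T | F
Satisfying assignment at row 2: s=T, t=F gives T.

No, it is not a contradiction.


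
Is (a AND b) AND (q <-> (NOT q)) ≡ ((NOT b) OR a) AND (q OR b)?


Compare truth tables:
a | b | q | φ | ψ
-----------------
F | F | F | F | F
T | F | F | F | F
F | T | F | F | F
T | T | F | F | T
F | F | T | F | T
T | F | T | F | T
F | T | T | F | F
T | T | T | F | T
They differ at row 4 (a=T, b=T, q=F): φ=F but ψ=T.

No, they are not logically equivalent.


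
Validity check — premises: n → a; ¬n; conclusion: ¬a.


This is denying the antecedent (fallacy). There exist truth assignments where the premises are all true but the conclusion is false.

Invalid.


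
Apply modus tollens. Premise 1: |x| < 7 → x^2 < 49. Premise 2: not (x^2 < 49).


Modus tollens: from (P → Q) and ¬Q, infer ¬P.
Q = 'x^2 < 49' is denied; since P → Q, P must also fail.

Not (|x| < 7).


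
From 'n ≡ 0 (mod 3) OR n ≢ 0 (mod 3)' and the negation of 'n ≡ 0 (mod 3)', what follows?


Disjunctive syllogism: from (P ∨ Q) and ¬P, infer Q.
One disjunct, 'n ≡ 0 (mod 3)', is ruled out; the other must hold.

n ≢ 0 (mod 3)


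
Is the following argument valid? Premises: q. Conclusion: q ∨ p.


This matches the form of disjunction introduction: the conclusion follows in every model of the premises.

Valid.


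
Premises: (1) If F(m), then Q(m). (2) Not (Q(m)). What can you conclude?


Modus tollens: from (P → Q) and ¬Q, infer ¬P.
Q = 'Q(m)' is denied; since P → Q, P must also fail.

Not (F(m)).


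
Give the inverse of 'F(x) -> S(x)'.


The inverse of (P → Q) is (¬P → ¬Q). It is equivalent to the converse, not to the original.
Here P = 'F(x)' and Q = 'S(x)'.

If not (F(x)), then not (S(x)).


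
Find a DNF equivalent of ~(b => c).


Step 1: Rewrite implication then negate: ¬(¬b ∨ c) = b ∧ ¬c.

b & (~c)


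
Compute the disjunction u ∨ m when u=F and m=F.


Disjunction is false only when both operands are false.
Substitute: u=F, m=F.
F ∨ F evaluates to F.

F


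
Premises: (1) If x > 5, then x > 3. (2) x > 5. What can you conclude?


Modus ponens: from (P → Q) and P, infer Q.
P = 'x > 5' is asserted, and P → Q holds, so Q follows.

x > 3.


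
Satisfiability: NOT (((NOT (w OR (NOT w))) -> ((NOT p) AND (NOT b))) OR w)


Check all 8 assignments over {b, p, w}:
b | p | w | φ
-------------
F | F | F | F
T | F | F | F
F | T | F | F
T | T | F | F
F | F | T | F
T | F | T | F
F | T | T | F
T | T | T | F
No assignment makes the formula true.

Unsatisfiable.


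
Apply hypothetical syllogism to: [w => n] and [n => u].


Hypothetical syllogism: from (P → Q) and (Q → R), infer (P → R).
Chain the two implications through the shared middle term 'n'.

w => u


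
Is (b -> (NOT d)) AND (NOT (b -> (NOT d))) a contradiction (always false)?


Truth table over {b, d}:
b | d | φ
---------
F | F | F
T | F | F
F | T | F
T | T | F
Every row is false.

Yes, it is a contradiction.


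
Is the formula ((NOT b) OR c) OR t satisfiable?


Search for a satisfying assignment over {b, c, t}.
Try b=F, c=F, t=F: the formula evaluates to T.
A satisfying assignment exists.

Satisfiable.


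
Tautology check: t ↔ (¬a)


Build the truth table over {a, t}:
a | t | φ
---------
F | F | F
T | F | T
F | T | T
T | T | F
Counterexample at row 1: with a=F, t=F, the formula is F.

No, it is not a tautology.


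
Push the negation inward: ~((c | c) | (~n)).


De Morgan: the negation of a disjunction is the conjunction of the negations.
Distribute ~ across |, flipping it to &, and negate each literal.

((~c) & (~c)) & n


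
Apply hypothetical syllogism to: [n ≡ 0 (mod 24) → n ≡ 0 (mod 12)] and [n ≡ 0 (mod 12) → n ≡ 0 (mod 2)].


Hypothetical syllogism: from (P → Q) and (Q → R), infer (P → R).
Chain the two implications through the shared middle term 'n ≡ 0 (mod 12)'.

n ≡ 0 (mod 24) → n ≡ 0 (mod 2)


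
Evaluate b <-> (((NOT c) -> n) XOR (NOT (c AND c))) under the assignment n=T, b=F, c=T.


Substitute n=T, b=F, c=T:
NOT c = F
(NOT c) -> n = F -> T = T
c AND c = T AND T = T
NOT (c AND c) = F
((NOT c) -> n) XOR (NOT (c AND c)) = T XOR F = T
b <-> (((NOT c) -> n) XOR (NOT (c AND c))) = F <-> T = F

F


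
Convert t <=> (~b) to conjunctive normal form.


Step 1: Rewrite t ↔ (¬b) as (t → (¬b)) ∧ ((¬b) → t).
Step 2: Rewrite each implication as a disjunction.
Step 3: Eliminate any double negations (¬¬X = X).

((~t) | (~b)) & (b | t)


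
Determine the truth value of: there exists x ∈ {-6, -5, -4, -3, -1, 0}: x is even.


Evaluate the predicate on each element: -6:T, -5:F, -4:T, -3:F, -1:F, 0:T.
Witness x = -6 satisfies the predicate.

T


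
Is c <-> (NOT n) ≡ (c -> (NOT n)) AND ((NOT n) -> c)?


Compare truth tables:
c | n | φ | ψ
-------------
F | F | F | F
T | F | T | T
F | T | T | T
T | T | F | F
The columns φ and ψ agree on every row.

Yes, they are logically equivalent.


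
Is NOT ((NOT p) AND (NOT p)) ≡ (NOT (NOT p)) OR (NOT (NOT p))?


Compare truth tables:
p | φ | ψ
---------
F | F | F
T | T | T
The columns φ and ψ agree on every row.

Yes, they are logically equivalent.


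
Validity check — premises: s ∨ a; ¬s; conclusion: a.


This matches the form of disjunctive syllogism: the conclusion follows in every model of the premises.

Valid.


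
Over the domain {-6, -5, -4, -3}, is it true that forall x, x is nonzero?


Evaluate the predicate on each element: -6:True, -5:True, -4:True, -3:True.
Every element satisfies the predicate.

True


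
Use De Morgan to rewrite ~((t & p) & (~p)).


De Morgan: the negation of a conjunction is the disjunction of the negations.
Distribute ~ across &, flipping it to |, and negate each literal.

((~t) | (~p)) | p


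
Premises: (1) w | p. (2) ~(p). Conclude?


Disjunctive syllogism: from (P ∨ Q) and ¬P, infer Q.
One disjunct, 'p', is ruled out; the other must hold.

w


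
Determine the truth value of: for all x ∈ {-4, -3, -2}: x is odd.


Evaluate the predicate on each element: -4:F, -3:T, -2:F.
Counterexample x = -4 fails the predicate.

F


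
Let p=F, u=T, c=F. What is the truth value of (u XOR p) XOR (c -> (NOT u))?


Substitute p=F, u=T, c=F:
u XOR p = T XOR F = T
NOT u = F
c -> (NOT u) = F -> F = T
(u XOR p) XOR (c -> (NOT u)) = T XOR T = F

F


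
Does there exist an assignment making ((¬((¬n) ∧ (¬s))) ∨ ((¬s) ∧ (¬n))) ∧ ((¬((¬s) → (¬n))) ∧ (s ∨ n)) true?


Search for a satisfying assignment over {n, s}.
Try n=T, s=F: the formula evaluates to T.
A satisfying assignment exists.

Satisfiable.


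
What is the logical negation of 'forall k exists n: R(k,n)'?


Negation flips each quantifier (∀↔∃) and negates the inner predicate.
¬(forall k exists n: φ) = exists k forall n: ¬φ.

exists k forall n: ~(R(k,n))


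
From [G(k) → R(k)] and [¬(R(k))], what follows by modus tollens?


Modus tollens: from (P → Q) and ¬Q, infer ¬P.
Q = 'R(k)' is denied; since P → Q, P must also fail.

Not (G(k)).


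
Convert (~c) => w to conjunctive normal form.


Step 1: Rewrite (¬c) → w as ¬(¬c) ∨ w.
Step 2: Eliminate any double negations (¬¬X = X).

c | w


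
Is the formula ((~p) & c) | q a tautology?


Build the truth table over {c, p, q}:
c | p | q | φ
-------------
False | False | False | False
True | False | False | True
False | True | False | False
True | True | False | False
False | False | True | True
True | False | True | True
False | True | True | True
True | True | True | True
Counterexample at row 1: with c=False, p=False, q=False, the formula is False.

No, it is not a tautology.


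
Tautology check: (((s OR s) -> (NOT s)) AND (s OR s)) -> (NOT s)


Build the truth table over {s}:
s | φ
-----
F | T
T | T
Every row evaluates to true.

Yes, it is a tautology.


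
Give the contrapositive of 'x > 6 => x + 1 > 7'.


The contrapositive of (P → Q) is (¬Q → ¬P); it is logically equivalent to the original.
Here P = 'x > 6' and Q = 'x + 1 > 7'.

If not (x + 1 > 7), then not (x > 6).


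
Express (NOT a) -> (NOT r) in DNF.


Step 1: Rewrite (¬a) → (¬r) as ¬(¬a) ∨ (¬r).
Step 2: Eliminate any double negations (¬¬X = X).

a OR (NOT r)


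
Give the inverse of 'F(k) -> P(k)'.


The inverse of (P → Q) is (¬P → ¬Q). It is equivalent to the converse, not to the original.
Here P = 'F(k)' and Q = 'P(k)'.

If not (F(k)), then not (P(k)).


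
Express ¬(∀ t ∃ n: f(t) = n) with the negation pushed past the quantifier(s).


Negation flips each quantifier (∀↔∃) and negates the inner predicate.
¬(∀ t ∃ n: φ) = ∃ t ∀ n: ¬φ.

∃ t ∀ n: ¬(f(t) = n)


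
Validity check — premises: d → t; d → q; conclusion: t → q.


This is (no valid rule). There exist truth assignments where the premises are all true but the conclusion is false.

Invalid.


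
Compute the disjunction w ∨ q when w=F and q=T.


Disjunction is false only when both operands are false.
Substitute: w=F, q=T.
F ∨ T evaluates to T.

T


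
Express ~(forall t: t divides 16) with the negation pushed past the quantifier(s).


¬(forall x: φ) = exists x: ¬φ, and ¬(exists x: φ) = forall x: ¬φ.
Apply to the universal statement.

exists t: ~(t divides 16)


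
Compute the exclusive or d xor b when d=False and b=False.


Exclusive or is true when exactly one operand is true.
Substitute: d=False, b=False.
False xor False evaluates to False.

False


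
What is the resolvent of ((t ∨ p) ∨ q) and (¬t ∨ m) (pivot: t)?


The clauses contain complementary literals t and ¬t.
Resolution eliminates this pair and disjoins the remaining literals (merging duplicates).

((p ∨ q) ∨ m)


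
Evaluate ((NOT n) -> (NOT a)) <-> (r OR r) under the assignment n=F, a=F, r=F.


Substitute n=F, a=F, r=F:
NOT n = T
NOT a = T
(NOT n) -> (NOT a) = T -> T = T
r OR r = F OR F = F
((NOT n) -> (NOT a)) <-> (r OR r) = T <-> F = F

F


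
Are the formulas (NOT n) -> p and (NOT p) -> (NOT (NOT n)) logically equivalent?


Compare truth tables:
n | p | φ | ψ
-------------
F | F | F | F
T | F | T | T
F | T | T | T
T | T | T | T
The columns φ and ψ agree on every row.

Yes, they are logically equivalent.


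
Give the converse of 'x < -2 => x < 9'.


The converse of (P → Q) is (Q → P). It is not in general equivalent to the original.
Here P = 'x < -2' and Q = 'x < 9'.

If x < 9, then x < -2.


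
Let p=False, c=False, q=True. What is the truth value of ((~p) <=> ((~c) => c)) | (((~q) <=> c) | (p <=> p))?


Substitute p=False, c=False, q=True:
~p = True
~c = True
(~c) => c = True => False = False
(~p) <=> ((~c) => c) = True <=> False = False
~q = False
(~q) <=> c = False <=> False = True
p <=> p = False <=> False = True
((~q) <=> c) | (p <=> p) = True | True = True
((~p) <=> ((~c) => c)) | (((~q) <=> c) | (p <=> p)) = False | True = True

True


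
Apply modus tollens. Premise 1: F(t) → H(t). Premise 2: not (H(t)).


Modus tollens: from (P → Q) and ¬Q, infer ¬P.
Q = 'H(t)' is denied; since P → Q, P must also fail.

Not (F(t)).


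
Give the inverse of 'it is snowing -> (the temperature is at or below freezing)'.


The inverse of (P → Q) is (¬P → ¬Q). It is equivalent to the converse, not to the original.
Here P = 'it is snowing' and Q = '(the temperature is at or below freezing)'.

If not (it is snowing), then not ((the temperature is at or below freezing)).


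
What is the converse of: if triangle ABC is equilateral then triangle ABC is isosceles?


The converse of (P → Q) is (Q → P). It is not in general equivalent to the original.
Here P = 'triangle ABC is equilateral' and Q = 'triangle ABC is isosceles'.

If triangle ABC is isosceles, then triangle ABC is equilateral.


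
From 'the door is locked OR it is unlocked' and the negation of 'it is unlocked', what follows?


Disjunctive syllogism: from (P ∨ Q) and ¬P, infer Q.
One disjunct, 'it is unlocked', is ruled out; the other must hold.

the door is locked


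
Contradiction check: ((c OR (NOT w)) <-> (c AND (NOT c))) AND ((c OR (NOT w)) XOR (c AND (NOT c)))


Truth table over {c, w}:
c | w | φ
---------
F | F | F
T | F | F
F | T | F
T | T | F
Every row is false.

Yes, it is a contradiction.


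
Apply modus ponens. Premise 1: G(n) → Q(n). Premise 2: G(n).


Modus ponens: from (P → Q) and P, infer Q.
P = 'G(n)' is asserted, and P → Q holds, so Q follows.

Q(n).


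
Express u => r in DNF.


Step 1: Rewrite u → r as ¬u ∨ r.

(~u) | r


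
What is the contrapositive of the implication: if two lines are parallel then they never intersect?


The contrapositive of (P → Q) is (¬Q → ¬P); it is logically equivalent to the original.
Here P = 'two lines are parallel' and Q = 'they never intersect'.

If not (they never intersect), then not (two lines are parallel).
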